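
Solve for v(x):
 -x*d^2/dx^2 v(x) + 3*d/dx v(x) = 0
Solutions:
 v(x) = C1 + C2*x^4


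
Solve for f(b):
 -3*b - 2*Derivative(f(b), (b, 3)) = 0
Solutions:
 f(b) = C1 + C2*b + C3*b^2 - b^4/16


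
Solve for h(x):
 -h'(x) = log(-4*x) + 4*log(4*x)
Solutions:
 h(x) = C1 - 5*x*log(x) + x*(-10*log(2) + 5 - I*pi)


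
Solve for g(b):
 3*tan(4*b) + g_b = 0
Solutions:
 g(b) = C1 + 3*log(cos(4*b))/4


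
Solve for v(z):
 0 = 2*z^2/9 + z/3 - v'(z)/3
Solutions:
 v(z) = C1 + 2*z^3/9 + z^2/2


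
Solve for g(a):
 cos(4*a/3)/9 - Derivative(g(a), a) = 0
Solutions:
 g(a) = C1 + sin(4*a/3)/12


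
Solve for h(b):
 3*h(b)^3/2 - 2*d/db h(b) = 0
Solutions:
 h(b) = -sqrt(2)*sqrt(-1/(C1 + 3*b))
 h(b) = sqrt(2)*sqrt(-1/(C1 + 3*b))


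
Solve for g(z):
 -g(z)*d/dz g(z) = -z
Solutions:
 g(z) = -sqrt(C1 + z^2)
 g(z) = sqrt(C1 + z^2)


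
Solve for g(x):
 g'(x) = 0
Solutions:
 g(x) = C1


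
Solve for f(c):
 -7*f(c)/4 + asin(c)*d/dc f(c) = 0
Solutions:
 f(c) = C1*exp(7*Integral(1/asin(c), c)/4)


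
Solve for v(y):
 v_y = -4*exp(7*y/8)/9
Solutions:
 v(y) = C1 - 32*exp(7*y/8)/63


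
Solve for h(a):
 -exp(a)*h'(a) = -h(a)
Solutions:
 h(a) = C1*exp(-exp(-a))


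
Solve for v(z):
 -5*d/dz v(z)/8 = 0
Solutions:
 v(z) = C1


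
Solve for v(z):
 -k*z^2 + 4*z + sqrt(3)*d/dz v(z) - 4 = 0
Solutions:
 v(z) = C1 + sqrt(3)*k*z^3/9 - 2*sqrt(3)*z^2/3 + 4*sqrt(3)*z/3


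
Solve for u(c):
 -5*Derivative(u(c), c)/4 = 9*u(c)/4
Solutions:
 u(c) = C1*exp(-9*c/5)


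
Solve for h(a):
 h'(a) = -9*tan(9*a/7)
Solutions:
 h(a) = C1 + 7*log(cos(9*a/7))


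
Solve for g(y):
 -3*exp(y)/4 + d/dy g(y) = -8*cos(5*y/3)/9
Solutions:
 g(y) = C1 + 3*exp(y)/4 - 8*sin(5*y/3)/15


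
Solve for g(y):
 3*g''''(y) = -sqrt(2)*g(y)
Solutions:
 g(y) = (C1*sin(2^(5/8)*3^(3/4)*y/6) + C2*cos(2^(5/8)*3^(3/4)*y/6))*exp(-2^(5/8)*3^(3/4)*y/6) + (C3*sin(2^(5/8)*3^(3/4)*y/6) + C4*cos(2^(5/8)*3^(3/4)*y/6))*exp(2^(5/8)*3^(3/4)*y/6)


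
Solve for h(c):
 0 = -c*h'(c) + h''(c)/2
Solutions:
 h(c) = C1 + C2*erfi(c)


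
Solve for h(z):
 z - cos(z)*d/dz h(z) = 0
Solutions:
 h(z) = C1 + Integral(z/cos(z), z)


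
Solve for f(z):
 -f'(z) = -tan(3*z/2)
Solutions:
 f(z) = C1 - 2*log(cos(3*z/2))/3


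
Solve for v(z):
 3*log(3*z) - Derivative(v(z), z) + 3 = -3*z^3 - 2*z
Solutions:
 v(z) = C1 + 3*z^4/4 + z^2 + 3*z*log(z) + z*log(27)


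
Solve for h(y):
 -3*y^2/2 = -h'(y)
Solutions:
 h(y) = C1 + y^3/2


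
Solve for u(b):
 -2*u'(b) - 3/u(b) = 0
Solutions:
 u(b) = -sqrt(C1 - 3*b)
 u(b) = sqrt(C1 - 3*b)


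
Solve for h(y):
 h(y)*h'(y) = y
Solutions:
 h(y) = -sqrt(C1 + y^2)
 h(y) = sqrt(C1 + y^2)


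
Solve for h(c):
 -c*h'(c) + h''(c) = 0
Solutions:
 h(c) = C1 + C2*erfi(sqrt(2)*c/2)


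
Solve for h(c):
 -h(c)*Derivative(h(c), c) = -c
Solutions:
 h(c) = -sqrt(C1 + c^2)
 h(c) = sqrt(C1 + c^2)


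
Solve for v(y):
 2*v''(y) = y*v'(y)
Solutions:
 v(y) = C1 + C2*erfi(y/2)


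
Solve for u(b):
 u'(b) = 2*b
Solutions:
 u(b) = C1 + b^2


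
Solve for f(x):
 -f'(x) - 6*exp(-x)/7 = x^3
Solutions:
 f(x) = C1 - x^4/4 + 6*exp(-x)/7


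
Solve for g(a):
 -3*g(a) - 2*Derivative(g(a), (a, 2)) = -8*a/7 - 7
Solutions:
 g(a) = C1*sin(sqrt(6)*a/2) + C2*cos(sqrt(6)*a/2) + 8*a/21 + 7/3


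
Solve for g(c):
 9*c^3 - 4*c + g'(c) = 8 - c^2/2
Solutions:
 g(c) = C1 - 9*c^4/4 - c^3/6 + 2*c^2 + 8*c


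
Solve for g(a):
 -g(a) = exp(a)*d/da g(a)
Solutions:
 g(a) = C1*exp(exp(-a))


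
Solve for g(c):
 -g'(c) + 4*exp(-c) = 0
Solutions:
 g(c) = C1 - 4*exp(-c)


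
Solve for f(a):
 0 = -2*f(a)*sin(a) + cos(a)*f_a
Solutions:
 f(a) = C1/cos(a)^2


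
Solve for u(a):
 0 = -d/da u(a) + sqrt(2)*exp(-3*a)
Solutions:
 u(a) = C1 - sqrt(2)*exp(-3*a)/3


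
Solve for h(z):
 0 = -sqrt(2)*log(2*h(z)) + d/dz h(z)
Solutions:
 -sqrt(2)*Integral(1/(log(_y) + log(2)), (_y, h(z)))/2 = C1 - z


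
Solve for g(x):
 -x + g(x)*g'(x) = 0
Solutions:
 g(x) = -sqrt(C1 + x^2)
 g(x) = sqrt(C1 + x^2)


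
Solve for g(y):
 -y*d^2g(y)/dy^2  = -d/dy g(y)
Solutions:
 g(y) = C1 + C2*y^2


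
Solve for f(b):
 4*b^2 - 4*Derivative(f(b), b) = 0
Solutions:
 f(b) = C1 + b^3/3


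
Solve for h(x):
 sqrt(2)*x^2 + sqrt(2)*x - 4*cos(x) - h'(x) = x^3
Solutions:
 h(x) = C1 - x^4/4 + sqrt(2)*x^3/3 + sqrt(2)*x^2/2 - 4*sin(x)


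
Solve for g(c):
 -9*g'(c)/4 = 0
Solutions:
 g(c) = C1


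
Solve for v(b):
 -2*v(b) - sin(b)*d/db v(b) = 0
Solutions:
 v(b) = C1*(cos(b) + 1)/(cos(b) - 1)


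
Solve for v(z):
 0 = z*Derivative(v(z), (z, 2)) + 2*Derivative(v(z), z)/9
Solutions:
 v(z) = C1 + C2*z^(7/9)


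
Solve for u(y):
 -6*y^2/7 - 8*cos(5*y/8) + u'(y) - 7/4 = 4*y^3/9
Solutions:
 u(y) = C1 + y^4/9 + 2*y^3/7 + 7*y/4 + 64*sin(5*y/8)/5


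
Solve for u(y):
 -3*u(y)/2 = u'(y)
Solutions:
 u(y) = C1*exp(-3*y/2)


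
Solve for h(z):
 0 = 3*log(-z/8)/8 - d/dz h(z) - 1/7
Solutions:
 h(z) = C1 + 3*z*log(-z)/8 + z*(-63*log(2) - 29)/56


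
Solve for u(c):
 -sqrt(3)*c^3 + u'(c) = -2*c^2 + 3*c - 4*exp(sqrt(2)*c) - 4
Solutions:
 u(c) = C1 + sqrt(3)*c^4/4 - 2*c^3/3 + 3*c^2/2 - 4*c - 2*sqrt(2)*exp(sqrt(2)*c)


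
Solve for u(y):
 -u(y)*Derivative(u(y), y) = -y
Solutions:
 u(y) = -sqrt(C1 + y^2)
 u(y) = sqrt(C1 + y^2)


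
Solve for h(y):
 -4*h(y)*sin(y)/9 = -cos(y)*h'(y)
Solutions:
 h(y) = C1/cos(y)^(4/9)


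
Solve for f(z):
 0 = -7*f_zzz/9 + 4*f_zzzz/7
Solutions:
 f(z) = C1 + C2*z + C3*z^2 + C4*exp(49*z/36)


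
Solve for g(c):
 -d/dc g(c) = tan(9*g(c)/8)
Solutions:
 g(c) = -8*asin(C1*exp(-9*c/8))/9 + 8*pi/9
 g(c) = 8*asin(C1*exp(-9*c/8))/9


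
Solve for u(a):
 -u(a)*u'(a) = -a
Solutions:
 u(a) = -sqrt(C1 + a^2)
 u(a) = sqrt(C1 + a^2)


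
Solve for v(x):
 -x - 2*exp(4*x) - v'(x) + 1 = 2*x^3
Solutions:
 v(x) = C1 - x^4/2 - x^2/2 + x - exp(4*x)/2


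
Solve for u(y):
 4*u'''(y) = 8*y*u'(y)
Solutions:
 u(y) = C1 + Integral(C2*airyai(2^(1/3)*y) + C3*airybi(2^(1/3)*y), y)


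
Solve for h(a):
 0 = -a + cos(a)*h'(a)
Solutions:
 h(a) = C1 + Integral(a/cos(a), a)


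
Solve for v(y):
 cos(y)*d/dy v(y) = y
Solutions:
 v(y) = C1 + Integral(y/cos(y), y)


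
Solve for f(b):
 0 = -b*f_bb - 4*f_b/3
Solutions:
 f(b) = C1 + C2/b^(1/3)


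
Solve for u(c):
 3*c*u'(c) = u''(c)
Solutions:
 u(c) = C1 + C2*erfi(sqrt(6)*c/2)


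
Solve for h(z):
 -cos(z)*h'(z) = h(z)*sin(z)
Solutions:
 h(z) = C1*cos(z)


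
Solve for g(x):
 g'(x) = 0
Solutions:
 g(x) = C1


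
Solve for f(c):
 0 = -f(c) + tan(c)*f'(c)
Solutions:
 f(c) = C1*sin(c)


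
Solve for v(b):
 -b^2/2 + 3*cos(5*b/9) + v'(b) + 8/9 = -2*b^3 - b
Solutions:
 v(b) = C1 - b^4/2 + b^3/6 - b^2/2 - 8*b/9 - 27*sin(5*b/9)/5


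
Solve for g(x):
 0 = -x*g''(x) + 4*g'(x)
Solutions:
 g(x) = C1 + C2*x^5


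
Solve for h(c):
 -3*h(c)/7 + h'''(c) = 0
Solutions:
 h(c) = C3*exp(3^(1/3)*7^(2/3)*c/7) + (C1*sin(3^(5/6)*7^(2/3)*c/14) + C2*cos(3^(5/6)*7^(2/3)*c/14))*exp(-3^(1/3)*7^(2/3)*c/14)


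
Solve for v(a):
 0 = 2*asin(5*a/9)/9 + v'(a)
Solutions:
 v(a) = C1 - 2*a*asin(5*a/9)/9 - 2*sqrt(81 - 25*a^2)/45


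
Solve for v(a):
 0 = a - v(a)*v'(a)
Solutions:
 v(a) = -sqrt(C1 + a^2)
 v(a) = sqrt(C1 + a^2)


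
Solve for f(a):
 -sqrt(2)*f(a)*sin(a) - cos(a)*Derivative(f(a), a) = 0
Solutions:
 f(a) = C1*cos(a)^(sqrt(2))


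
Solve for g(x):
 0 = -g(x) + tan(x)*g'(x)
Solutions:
 g(x) = C1*sin(x)


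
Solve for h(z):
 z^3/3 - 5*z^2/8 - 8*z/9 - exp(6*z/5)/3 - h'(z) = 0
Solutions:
 h(z) = C1 + z^4/12 - 5*z^3/24 - 4*z^2/9 - 5*exp(6*z/5)/18


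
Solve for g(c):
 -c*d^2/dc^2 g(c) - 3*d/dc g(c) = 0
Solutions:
 g(c) = C1 + C2/c^2


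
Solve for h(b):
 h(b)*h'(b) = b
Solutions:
 h(b) = -sqrt(C1 + b^2)
 h(b) = sqrt(C1 + b^2)


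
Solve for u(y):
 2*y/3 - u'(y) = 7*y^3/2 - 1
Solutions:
 u(y) = C1 - 7*y^4/8 + y^2/3 + y


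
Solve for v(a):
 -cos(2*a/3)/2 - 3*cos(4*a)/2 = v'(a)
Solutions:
 v(a) = C1 - 3*sin(2*a/3)/4 - 3*sin(4*a)/8


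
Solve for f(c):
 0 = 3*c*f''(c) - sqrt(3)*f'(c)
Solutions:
 f(c) = C1 + C2*c^(sqrt(3)/3 + 1)


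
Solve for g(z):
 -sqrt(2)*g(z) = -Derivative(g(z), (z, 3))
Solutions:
 g(z) = C3*exp(2^(1/6)*z) + (C1*sin(2^(1/6)*sqrt(3)*z/2) + C2*cos(2^(1/6)*sqrt(3)*z/2))*exp(-2^(1/6)*z/2)


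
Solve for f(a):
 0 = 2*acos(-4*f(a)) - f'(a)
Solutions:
 Integral(1/acos(-4*_y), (_y, f(a))) = C1 + 2*a


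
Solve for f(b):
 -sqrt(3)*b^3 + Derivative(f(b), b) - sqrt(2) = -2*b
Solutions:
 f(b) = C1 + sqrt(3)*b^4/4 - b^2 + sqrt(2)*b


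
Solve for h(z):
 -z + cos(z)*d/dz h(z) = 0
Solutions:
 h(z) = C1 + Integral(z/cos(z), z)


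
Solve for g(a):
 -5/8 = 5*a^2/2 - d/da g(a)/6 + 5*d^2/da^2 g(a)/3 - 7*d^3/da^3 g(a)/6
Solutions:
 g(a) = C1 + C2*exp(a*(5 - 3*sqrt(2))/7) + C3*exp(a*(3*sqrt(2) + 5)/7) + 5*a^3 + 150*a^2 + 11175*a/4


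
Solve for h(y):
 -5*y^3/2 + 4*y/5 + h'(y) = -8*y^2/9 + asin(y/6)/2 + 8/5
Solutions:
 h(y) = C1 + 5*y^4/8 - 8*y^3/27 - 2*y^2/5 + y*asin(y/6)/2 + 8*y/5 + sqrt(36 - y^2)/2


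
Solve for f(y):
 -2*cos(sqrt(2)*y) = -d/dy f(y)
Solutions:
 f(y) = C1 + sqrt(2)*sin(sqrt(2)*y)


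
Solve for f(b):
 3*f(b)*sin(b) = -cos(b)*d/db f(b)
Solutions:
 f(b) = C1*cos(b)^3


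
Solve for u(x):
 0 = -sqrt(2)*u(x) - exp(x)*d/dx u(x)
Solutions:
 u(x) = C1*exp(sqrt(2)*exp(-x))


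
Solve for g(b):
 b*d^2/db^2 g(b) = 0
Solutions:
 g(b) = C1 + C2*b


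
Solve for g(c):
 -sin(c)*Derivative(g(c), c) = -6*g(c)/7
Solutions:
 g(c) = C1*(cos(c) - 1)^(3/7)/(cos(c) + 1)^(3/7)


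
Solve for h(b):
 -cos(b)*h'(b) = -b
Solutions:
 h(b) = C1 + Integral(b/cos(b), b)


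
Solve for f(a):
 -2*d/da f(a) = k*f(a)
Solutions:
 f(a) = C1*exp(-a*k/2)


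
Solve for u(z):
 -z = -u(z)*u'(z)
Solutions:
 u(z) = -sqrt(C1 + z^2)
 u(z) = sqrt(C1 + z^2)


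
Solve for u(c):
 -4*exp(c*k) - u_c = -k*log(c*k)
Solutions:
 u(c) = C1 + c*k*log(c*k) - c*k + Piecewise((-4*exp(c*k)/k, Ne(k, 0)), (-4*c, True))


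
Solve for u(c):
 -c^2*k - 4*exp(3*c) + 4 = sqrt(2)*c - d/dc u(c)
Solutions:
 u(c) = C1 + c^3*k/3 + sqrt(2)*c^2/2 - 4*c + 4*exp(3*c)/3


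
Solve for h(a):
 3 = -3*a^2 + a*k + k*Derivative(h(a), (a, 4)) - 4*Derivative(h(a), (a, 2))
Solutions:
 h(a) = C1 + C2*a + C3*exp(-2*a*sqrt(1/k)) + C4*exp(2*a*sqrt(1/k)) - a^4/16 + a^3*k/24 + 3*a^2*(-k - 2)/16


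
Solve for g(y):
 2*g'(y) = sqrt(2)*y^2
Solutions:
 g(y) = C1 + sqrt(2)*y^3/6


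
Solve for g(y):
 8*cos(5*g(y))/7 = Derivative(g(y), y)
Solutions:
 -8*y/7 - log(sin(5*g(y)) - 1)/10 + log(sin(5*g(y)) + 1)/10 = C1


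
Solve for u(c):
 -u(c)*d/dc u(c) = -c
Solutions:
 u(c) = -sqrt(C1 + c^2)
 u(c) = sqrt(C1 + c^2)


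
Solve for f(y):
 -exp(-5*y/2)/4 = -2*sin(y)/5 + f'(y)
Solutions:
 f(y) = C1 - 2*cos(y)/5 + exp(-5*y/2)/10


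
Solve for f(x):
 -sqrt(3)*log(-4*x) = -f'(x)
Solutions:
 f(x) = C1 + sqrt(3)*x*log(-x) + sqrt(3)*x*(-1 + 2*log(2))


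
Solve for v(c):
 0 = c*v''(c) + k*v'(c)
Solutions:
 v(c) = C1 + c^(1 - re(k))*(C2*sin(log(c)*Abs(im(k))) + C3*cos(log(c)*im(k)))


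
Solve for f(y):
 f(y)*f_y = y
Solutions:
 f(y) = -sqrt(C1 + y^2)
 f(y) = sqrt(C1 + y^2)


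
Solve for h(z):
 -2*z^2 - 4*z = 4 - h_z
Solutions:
 h(z) = C1 + 2*z^3/3 + 2*z^2 + 4*z


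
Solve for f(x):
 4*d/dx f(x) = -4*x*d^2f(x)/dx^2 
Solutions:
 f(x) = C1 + C2*log(x)


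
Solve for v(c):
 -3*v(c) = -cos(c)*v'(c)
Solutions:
 v(c) = C1*(sin(c) + 1)^(3/2)/(sin(c) - 1)^(3/2)


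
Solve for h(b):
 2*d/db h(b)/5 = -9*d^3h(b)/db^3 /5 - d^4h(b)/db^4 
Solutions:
 h(b) = C1 + C2*exp(b*(-6 + 9/(5*sqrt(79) + 52)^(1/3) + (5*sqrt(79) + 52)^(1/3))/10)*sin(sqrt(3)*b*(-(5*sqrt(79) + 52)^(1/3) + 9/(5*sqrt(79) + 52)^(1/3))/10) + C3*exp(b*(-6 + 9/(5*sqrt(79) + 52)^(1/3) + (5*sqrt(79) + 52)^(1/3))/10)*cos(sqrt(3)*b*(-(5*sqrt(79) + 52)^(1/3) + 9/(5*sqrt(79) + 52)^(1/3))/10) + C4*exp(-b*(9/(5*sqrt(79) + 52)^(1/3) + 3 + (5*sqrt(79) + 52)^(1/3))/5)


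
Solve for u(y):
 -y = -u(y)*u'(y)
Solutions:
 u(y) = -sqrt(C1 + y^2)
 u(y) = sqrt(C1 + y^2)


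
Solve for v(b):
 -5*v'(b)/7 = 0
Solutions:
 v(b) = C1


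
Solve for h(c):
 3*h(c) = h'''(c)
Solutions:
 h(c) = C3*exp(3^(1/3)*c) + (C1*sin(3^(5/6)*c/2) + C2*cos(3^(5/6)*c/2))*exp(-3^(1/3)*c/2)


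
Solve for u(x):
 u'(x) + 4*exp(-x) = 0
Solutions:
 u(x) = C1 + 4*exp(-x)


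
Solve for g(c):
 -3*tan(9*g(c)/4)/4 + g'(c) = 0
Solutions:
 g(c) = -4*asin(C1*exp(27*c/16))/9 + 4*pi/9
 g(c) = 4*asin(C1*exp(27*c/16))/9


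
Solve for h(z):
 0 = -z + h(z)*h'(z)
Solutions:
 h(z) = -sqrt(C1 + z^2)
 h(z) = sqrt(C1 + z^2)


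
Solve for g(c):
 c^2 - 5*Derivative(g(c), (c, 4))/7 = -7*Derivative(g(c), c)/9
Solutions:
 g(c) = C1 + C4*exp(7^(2/3)*75^(1/3)*c/15) - 3*c^3/7 + (C2*sin(3^(5/6)*35^(2/3)*c/30) + C3*cos(3^(5/6)*35^(2/3)*c/30))*exp(-7^(2/3)*75^(1/3)*c/30)


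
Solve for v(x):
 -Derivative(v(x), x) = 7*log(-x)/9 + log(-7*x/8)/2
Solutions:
 v(x) = C1 - 23*x*log(-x)/18 + x*(-9*log(7) + 27*log(2) + 23)/18


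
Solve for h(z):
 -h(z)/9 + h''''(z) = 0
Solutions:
 h(z) = C1*exp(-sqrt(3)*z/3) + C2*exp(sqrt(3)*z/3) + C3*sin(sqrt(3)*z/3) + C4*cos(sqrt(3)*z/3)


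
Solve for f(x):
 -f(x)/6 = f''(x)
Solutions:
 f(x) = C1*sin(sqrt(6)*x/6) + C2*cos(sqrt(6)*x/6)


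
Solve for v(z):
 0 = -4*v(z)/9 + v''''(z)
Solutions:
 v(z) = C1*exp(-sqrt(6)*z/3) + C2*exp(sqrt(6)*z/3) + C3*sin(sqrt(6)*z/3) + C4*cos(sqrt(6)*z/3)


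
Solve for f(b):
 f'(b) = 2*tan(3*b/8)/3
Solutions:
 f(b) = C1 - 16*log(cos(3*b/8))/9


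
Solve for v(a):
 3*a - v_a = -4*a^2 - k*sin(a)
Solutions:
 v(a) = C1 + 4*a^3/3 + 3*a^2/2 - k*cos(a)


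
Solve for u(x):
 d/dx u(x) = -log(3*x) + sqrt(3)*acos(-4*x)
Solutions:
 u(x) = C1 - x*log(x) - x*log(3) + x + sqrt(3)*(x*acos(-4*x) + sqrt(1 - 16*x^2)/4)


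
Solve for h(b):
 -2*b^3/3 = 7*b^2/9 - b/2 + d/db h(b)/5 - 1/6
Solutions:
 h(b) = C1 - 5*b^4/6 - 35*b^3/27 + 5*b^2/4 + 5*b/6


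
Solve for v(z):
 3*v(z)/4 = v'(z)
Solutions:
 v(z) = C1*exp(3*z/4)


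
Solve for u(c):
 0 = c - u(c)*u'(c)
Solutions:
 u(c) = -sqrt(C1 + c^2)
 u(c) = sqrt(C1 + c^2)


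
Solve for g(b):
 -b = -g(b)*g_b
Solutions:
 g(b) = -sqrt(C1 + b^2)
 g(b) = sqrt(C1 + b^2)


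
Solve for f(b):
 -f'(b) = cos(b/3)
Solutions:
 f(b) = C1 - 3*sin(b/3)


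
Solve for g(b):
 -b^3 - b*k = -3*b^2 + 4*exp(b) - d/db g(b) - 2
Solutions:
 g(b) = C1 + b^4/4 - b^3 + b^2*k/2 - 2*b + 4*exp(b)


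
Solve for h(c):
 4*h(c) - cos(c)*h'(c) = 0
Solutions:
 h(c) = C1*(sin(c)^2 + 2*sin(c) + 1)/(sin(c)^2 - 2*sin(c) + 1)


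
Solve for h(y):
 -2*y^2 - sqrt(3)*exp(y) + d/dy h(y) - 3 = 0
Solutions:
 h(y) = C1 + 2*y^3/3 + 3*y + sqrt(3)*exp(y)


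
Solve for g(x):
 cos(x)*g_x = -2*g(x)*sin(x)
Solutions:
 g(x) = C1*cos(x)^2


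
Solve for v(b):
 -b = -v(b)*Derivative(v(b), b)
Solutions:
 v(b) = -sqrt(C1 + b^2)
 v(b) = sqrt(C1 + b^2)


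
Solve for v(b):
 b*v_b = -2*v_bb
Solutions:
 v(b) = C1 + C2*erf(b/2)


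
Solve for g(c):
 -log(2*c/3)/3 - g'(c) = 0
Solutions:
 g(c) = C1 - c*log(c)/3 - c*log(2)/3 + c/3 + c*log(3)/3


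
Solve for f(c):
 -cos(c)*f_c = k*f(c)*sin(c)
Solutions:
 f(c) = C1*exp(k*log(cos(c)))


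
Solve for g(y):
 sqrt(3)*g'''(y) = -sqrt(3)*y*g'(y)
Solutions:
 g(y) = C1 + Integral(C2*airyai(-y) + C3*airybi(-y), y)


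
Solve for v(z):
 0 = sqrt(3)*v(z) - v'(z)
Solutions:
 v(z) = C1*exp(sqrt(3)*z)


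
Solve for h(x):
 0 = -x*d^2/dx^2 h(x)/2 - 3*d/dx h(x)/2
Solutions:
 h(x) = C1 + C2/x^2


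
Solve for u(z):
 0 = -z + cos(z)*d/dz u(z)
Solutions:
 u(z) = C1 + Integral(z/cos(z), z)


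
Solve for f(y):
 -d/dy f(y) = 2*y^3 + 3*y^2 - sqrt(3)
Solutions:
 f(y) = C1 - y^4/2 - y^3 + sqrt(3)*y


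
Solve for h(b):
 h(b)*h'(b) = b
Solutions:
 h(b) = -sqrt(C1 + b^2)
 h(b) = sqrt(C1 + b^2)


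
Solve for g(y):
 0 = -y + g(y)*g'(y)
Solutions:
 g(y) = -sqrt(C1 + y^2)
 g(y) = sqrt(C1 + y^2)


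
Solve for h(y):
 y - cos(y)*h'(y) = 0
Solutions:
 h(y) = C1 + Integral(y/cos(y), y)


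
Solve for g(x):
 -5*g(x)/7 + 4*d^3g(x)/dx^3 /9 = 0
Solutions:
 g(x) = C3*exp(4410^(1/3)*x/14) + (C1*sin(3*3^(1/6)*490^(1/3)*x/28) + C2*cos(3*3^(1/6)*490^(1/3)*x/28))*exp(-4410^(1/3)*x/28)


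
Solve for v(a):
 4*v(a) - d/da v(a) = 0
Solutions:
 v(a) = C1*exp(4*a)


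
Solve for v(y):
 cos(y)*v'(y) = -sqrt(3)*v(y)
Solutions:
 v(y) = C1*(sin(y) - 1)^(sqrt(3)/2)/(sin(y) + 1)^(sqrt(3)/2)


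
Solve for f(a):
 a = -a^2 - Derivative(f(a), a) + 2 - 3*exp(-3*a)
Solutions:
 f(a) = C1 - a^3/3 - a^2/2 + 2*a + exp(-3*a)


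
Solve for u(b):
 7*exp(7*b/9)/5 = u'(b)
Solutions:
 u(b) = C1 + 9*exp(7*b/9)/5


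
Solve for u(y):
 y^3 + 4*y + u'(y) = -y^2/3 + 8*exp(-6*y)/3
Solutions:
 u(y) = C1 - y^4/4 - y^3/9 - 2*y^2 - 4*exp(-6*y)/9


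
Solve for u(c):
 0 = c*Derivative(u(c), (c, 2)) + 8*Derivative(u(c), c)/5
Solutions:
 u(c) = C1 + C2/c^(3/5)


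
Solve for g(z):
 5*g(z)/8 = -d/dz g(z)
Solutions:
 g(z) = C1*exp(-5*z/8)


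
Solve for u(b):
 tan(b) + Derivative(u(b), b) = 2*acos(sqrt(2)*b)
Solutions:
 u(b) = C1 + 2*b*acos(sqrt(2)*b) - sqrt(2)*sqrt(1 - 2*b^2) + log(cos(b))


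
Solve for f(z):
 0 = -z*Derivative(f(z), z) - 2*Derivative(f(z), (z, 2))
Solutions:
 f(z) = C1 + C2*erf(z/2)


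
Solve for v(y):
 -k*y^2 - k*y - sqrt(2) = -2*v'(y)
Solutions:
 v(y) = C1 + k*y^3/6 + k*y^2/4 + sqrt(2)*y/2


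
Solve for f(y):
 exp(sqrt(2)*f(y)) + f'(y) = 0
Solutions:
 f(y) = sqrt(2)*(2*log(1/(C1 + y)) - log(2))/4


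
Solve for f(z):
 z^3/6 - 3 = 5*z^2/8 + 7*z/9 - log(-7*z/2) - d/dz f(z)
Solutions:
 f(z) = C1 - z^4/24 + 5*z^3/24 + 7*z^2/18 - z*log(-z) + z*(-log(7) + log(2) + 4)


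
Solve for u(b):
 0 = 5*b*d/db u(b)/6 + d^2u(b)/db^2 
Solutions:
 u(b) = C1 + C2*erf(sqrt(15)*b/6)


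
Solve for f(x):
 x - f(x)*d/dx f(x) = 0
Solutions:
 f(x) = -sqrt(C1 + x^2)
 f(x) = sqrt(C1 + x^2)


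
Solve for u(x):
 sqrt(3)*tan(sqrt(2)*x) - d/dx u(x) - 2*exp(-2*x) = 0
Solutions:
 u(x) = C1 + sqrt(6)*log(tan(sqrt(2)*x)^2 + 1)/4 + exp(-2*x)


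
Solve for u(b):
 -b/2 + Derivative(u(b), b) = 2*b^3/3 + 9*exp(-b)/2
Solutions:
 u(b) = C1 + b^4/6 + b^2/4 - 9*exp(-b)/2


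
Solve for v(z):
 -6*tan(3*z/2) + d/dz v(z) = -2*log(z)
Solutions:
 v(z) = C1 - 2*z*log(z) + 2*z - 4*log(cos(3*z/2))


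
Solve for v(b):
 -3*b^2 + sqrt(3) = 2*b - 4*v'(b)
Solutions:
 v(b) = C1 + b^3/4 + b^2/4 - sqrt(3)*b/4


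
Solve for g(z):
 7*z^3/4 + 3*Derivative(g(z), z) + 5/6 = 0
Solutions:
 g(z) = C1 - 7*z^4/48 - 5*z/18


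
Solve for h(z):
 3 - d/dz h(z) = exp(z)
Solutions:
 h(z) = C1 + 3*z - exp(z)


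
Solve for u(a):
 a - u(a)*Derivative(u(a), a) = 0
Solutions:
 u(a) = -sqrt(C1 + a^2)
 u(a) = sqrt(C1 + a^2)


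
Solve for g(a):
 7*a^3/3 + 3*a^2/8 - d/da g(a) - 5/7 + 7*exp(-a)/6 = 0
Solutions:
 g(a) = C1 + 7*a^4/12 + a^3/8 - 5*a/7 - 7*exp(-a)/6


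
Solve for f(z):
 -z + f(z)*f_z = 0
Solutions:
 f(z) = -sqrt(C1 + z^2)
 f(z) = sqrt(C1 + z^2)


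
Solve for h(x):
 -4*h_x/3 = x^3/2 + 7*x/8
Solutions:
 h(x) = C1 - 3*x^4/32 - 21*x^2/64


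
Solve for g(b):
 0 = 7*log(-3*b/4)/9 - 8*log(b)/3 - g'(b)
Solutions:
 g(b) = C1 - 17*b*log(b)/9 + b*(-14*log(2) + 7*log(3) + 17 + 7*I*pi)/9


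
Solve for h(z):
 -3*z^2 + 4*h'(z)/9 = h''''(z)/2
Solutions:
 h(z) = C1 + C4*exp(2*3^(1/3)*z/3) + 9*z^3/4 + (C2*sin(3^(5/6)*z/3) + C3*cos(3^(5/6)*z/3))*exp(-3^(1/3)*z/3)


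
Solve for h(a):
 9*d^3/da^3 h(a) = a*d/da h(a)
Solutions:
 h(a) = C1 + Integral(C2*airyai(3^(1/3)*a/3) + C3*airybi(3^(1/3)*a/3), a)


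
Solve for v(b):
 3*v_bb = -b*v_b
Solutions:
 v(b) = C1 + C2*erf(sqrt(6)*b/6)


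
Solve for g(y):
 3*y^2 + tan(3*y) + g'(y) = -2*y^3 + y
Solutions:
 g(y) = C1 - y^4/2 - y^3 + y^2/2 + log(cos(3*y))/3


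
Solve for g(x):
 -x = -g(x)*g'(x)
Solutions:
 g(x) = -sqrt(C1 + x^2)
 g(x) = sqrt(C1 + x^2)


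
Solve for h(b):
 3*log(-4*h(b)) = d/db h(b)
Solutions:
 -Integral(1/(log(-_y) + 2*log(2)), (_y, h(b)))/3 = C1 - b


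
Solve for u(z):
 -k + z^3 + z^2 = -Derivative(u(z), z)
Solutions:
 u(z) = C1 + k*z - z^4/4 - z^3/3


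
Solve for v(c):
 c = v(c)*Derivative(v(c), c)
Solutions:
 v(c) = -sqrt(C1 + c^2)
 v(c) = sqrt(C1 + c^2)


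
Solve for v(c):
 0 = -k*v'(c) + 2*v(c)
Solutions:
 v(c) = C1*exp(2*c/k)


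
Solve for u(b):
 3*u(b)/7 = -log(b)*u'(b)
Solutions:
 u(b) = C1*exp(-3*li(b)/7)


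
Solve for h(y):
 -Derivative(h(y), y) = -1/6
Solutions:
 h(y) = C1 + y/6


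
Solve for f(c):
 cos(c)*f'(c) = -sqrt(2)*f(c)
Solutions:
 f(c) = C1*(sin(c) - 1)^(sqrt(2)/2)/(sin(c) + 1)^(sqrt(2)/2)


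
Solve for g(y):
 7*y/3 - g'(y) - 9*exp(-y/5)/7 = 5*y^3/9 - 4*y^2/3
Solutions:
 g(y) = C1 - 5*y^4/36 + 4*y^3/9 + 7*y^2/6 + 45*exp(-y/5)/7


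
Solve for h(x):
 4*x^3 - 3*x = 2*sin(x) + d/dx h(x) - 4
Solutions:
 h(x) = C1 + x^4 - 3*x^2/2 + 4*x + 2*cos(x)


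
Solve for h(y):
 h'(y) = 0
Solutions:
 h(y) = C1


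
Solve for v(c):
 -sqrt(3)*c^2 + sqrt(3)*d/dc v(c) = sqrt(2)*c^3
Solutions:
 v(c) = C1 + sqrt(6)*c^4/12 + c^3/3


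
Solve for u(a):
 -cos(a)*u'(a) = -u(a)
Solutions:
 u(a) = C1*sqrt(sin(a) + 1)/sqrt(sin(a) - 1)


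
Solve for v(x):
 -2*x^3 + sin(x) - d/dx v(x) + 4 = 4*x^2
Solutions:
 v(x) = C1 - x^4/2 - 4*x^3/3 + 4*x - cos(x)


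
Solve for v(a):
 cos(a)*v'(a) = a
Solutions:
 v(a) = C1 + Integral(a/cos(a), a)


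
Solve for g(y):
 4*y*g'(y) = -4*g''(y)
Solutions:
 g(y) = C1 + C2*erf(sqrt(2)*y/2)


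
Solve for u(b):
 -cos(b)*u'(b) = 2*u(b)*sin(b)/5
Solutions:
 u(b) = C1*cos(b)^(2/5)


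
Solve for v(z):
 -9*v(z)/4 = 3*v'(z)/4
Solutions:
 v(z) = C1*exp(-3*z)


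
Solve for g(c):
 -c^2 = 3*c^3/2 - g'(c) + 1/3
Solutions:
 g(c) = C1 + 3*c^4/8 + c^3/3 + c/3


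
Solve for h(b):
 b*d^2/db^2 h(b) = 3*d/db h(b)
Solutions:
 h(b) = C1 + C2*b^4


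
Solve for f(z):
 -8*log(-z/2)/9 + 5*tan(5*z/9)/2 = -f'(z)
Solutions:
 f(z) = C1 + 8*z*log(-z)/9 - 8*z/9 - 8*z*log(2)/9 + 9*log(cos(5*z/9))/2


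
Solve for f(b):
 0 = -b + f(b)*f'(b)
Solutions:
 f(b) = -sqrt(C1 + b^2)
 f(b) = sqrt(C1 + b^2)


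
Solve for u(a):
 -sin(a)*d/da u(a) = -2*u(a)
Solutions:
 u(a) = C1*(cos(a) - 1)/(cos(a) + 1)


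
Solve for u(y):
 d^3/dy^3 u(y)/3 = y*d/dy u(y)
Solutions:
 u(y) = C1 + Integral(C2*airyai(3^(1/3)*y) + C3*airybi(3^(1/3)*y), y)


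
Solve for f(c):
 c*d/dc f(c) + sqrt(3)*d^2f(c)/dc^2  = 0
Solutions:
 f(c) = C1 + C2*erf(sqrt(2)*3^(3/4)*c/6)


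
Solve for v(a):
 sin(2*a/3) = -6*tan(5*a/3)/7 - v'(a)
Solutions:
 v(a) = C1 + 18*log(cos(5*a/3))/35 + 3*cos(2*a/3)/2


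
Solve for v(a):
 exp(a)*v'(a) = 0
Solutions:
 v(a) = C1


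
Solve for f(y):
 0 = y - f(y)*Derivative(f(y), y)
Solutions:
 f(y) = -sqrt(C1 + y^2)
 f(y) = sqrt(C1 + y^2)


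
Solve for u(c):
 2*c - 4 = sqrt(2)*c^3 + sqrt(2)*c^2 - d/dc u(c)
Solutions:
 u(c) = C1 + sqrt(2)*c^4/4 + sqrt(2)*c^3/3 - c^2 + 4*c


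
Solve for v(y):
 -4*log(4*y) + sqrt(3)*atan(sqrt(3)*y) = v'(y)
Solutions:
 v(y) = C1 - 4*y*log(y) - 8*y*log(2) + 4*y + sqrt(3)*(y*atan(sqrt(3)*y) - sqrt(3)*log(3*y^2 + 1)/6)


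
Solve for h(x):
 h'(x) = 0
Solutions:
 h(x) = C1


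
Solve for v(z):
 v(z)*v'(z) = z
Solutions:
 v(z) = -sqrt(C1 + z^2)
 v(z) = sqrt(C1 + z^2)


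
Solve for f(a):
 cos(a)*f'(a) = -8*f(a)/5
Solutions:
 f(a) = C1*(sin(a) - 1)^(4/5)/(sin(a) + 1)^(4/5)


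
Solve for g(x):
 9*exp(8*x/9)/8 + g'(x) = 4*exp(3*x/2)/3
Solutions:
 g(x) = C1 - 81*exp(8*x/9)/64 + 8*exp(3*x/2)/9


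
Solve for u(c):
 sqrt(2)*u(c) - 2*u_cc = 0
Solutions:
 u(c) = C1*exp(-2^(3/4)*c/2) + C2*exp(2^(3/4)*c/2)


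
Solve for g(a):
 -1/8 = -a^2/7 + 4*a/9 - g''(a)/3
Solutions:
 g(a) = C1 + C2*a - a^4/28 + 2*a^3/9 + 3*a^2/16


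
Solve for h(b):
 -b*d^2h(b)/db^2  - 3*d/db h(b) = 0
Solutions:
 h(b) = C1 + C2/b^2


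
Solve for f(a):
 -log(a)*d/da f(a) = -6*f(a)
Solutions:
 f(a) = C1*exp(6*li(a))


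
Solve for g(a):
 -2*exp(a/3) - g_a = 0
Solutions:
 g(a) = C1 - 6*exp(a/3)


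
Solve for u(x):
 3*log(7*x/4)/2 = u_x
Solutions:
 u(x) = C1 + 3*x*log(x)/2 - 3*x*log(2) - 3*x/2 + 3*x*log(7)/2


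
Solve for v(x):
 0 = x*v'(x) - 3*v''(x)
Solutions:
 v(x) = C1 + C2*erfi(sqrt(6)*x/6)


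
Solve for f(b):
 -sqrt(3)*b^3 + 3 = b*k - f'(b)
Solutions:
 f(b) = C1 + sqrt(3)*b^4/4 + b^2*k/2 - 3*b


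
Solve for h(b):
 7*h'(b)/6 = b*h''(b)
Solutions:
 h(b) = C1 + C2*b^(13/6)


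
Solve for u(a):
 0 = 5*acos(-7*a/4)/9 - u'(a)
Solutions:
 u(a) = C1 + 5*a*acos(-7*a/4)/9 + 5*sqrt(16 - 49*a^2)/63


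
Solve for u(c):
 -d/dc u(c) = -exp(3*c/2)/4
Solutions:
 u(c) = C1 + exp(3*c/2)/6


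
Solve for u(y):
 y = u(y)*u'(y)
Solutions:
 u(y) = -sqrt(C1 + y^2)
 u(y) = sqrt(C1 + y^2)


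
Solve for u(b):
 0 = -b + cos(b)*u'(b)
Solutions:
 u(b) = C1 + Integral(b/cos(b), b)


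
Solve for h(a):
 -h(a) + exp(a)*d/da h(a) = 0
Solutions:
 h(a) = C1*exp(-exp(-a))


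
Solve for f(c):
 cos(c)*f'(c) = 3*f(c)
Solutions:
 f(c) = C1*(sin(c) + 1)^(3/2)/(sin(c) - 1)^(3/2)


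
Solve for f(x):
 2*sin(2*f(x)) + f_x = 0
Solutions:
 f(x) = pi - acos((-C1 - exp(8*x))/(C1 - exp(8*x)))/2
 f(x) = acos((-C1 - exp(8*x))/(C1 - exp(8*x)))/2


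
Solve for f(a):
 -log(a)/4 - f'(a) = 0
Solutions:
 f(a) = C1 - a*log(a)/4 + a/4


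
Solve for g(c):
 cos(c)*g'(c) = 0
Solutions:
 g(c) = C1


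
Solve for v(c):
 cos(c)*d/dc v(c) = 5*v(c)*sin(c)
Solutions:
 v(c) = C1/cos(c)^5


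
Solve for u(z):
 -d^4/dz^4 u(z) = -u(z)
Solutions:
 u(z) = C1*exp(-z) + C2*exp(z) + C3*sin(z) + C4*cos(z)


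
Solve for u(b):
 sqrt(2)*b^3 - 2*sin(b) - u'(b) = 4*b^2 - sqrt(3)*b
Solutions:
 u(b) = C1 + sqrt(2)*b^4/4 - 4*b^3/3 + sqrt(3)*b^2/2 + 2*cos(b)


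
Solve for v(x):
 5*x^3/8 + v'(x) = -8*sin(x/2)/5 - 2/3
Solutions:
 v(x) = C1 - 5*x^4/32 - 2*x/3 + 16*cos(x/2)/5


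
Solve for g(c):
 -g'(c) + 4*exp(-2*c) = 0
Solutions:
 g(c) = C1 - 2*exp(-2*c)


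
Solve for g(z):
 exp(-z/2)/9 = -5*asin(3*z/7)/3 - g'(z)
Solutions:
 g(z) = C1 - 5*z*asin(3*z/7)/3 - 5*sqrt(49 - 9*z^2)/9 + 2*exp(-z/2)/9


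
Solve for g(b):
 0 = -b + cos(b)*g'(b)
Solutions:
 g(b) = C1 + Integral(b/cos(b), b)


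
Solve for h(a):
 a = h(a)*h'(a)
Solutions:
 h(a) = -sqrt(C1 + a^2)
 h(a) = sqrt(C1 + a^2)


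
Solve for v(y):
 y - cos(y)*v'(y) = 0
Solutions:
 v(y) = C1 + Integral(y/cos(y), y)


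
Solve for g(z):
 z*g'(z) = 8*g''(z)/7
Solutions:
 g(z) = C1 + C2*erfi(sqrt(7)*z/4)


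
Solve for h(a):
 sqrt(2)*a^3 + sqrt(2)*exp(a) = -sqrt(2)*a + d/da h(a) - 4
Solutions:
 h(a) = C1 + sqrt(2)*a^4/4 + sqrt(2)*a^2/2 + 4*a + sqrt(2)*exp(a)


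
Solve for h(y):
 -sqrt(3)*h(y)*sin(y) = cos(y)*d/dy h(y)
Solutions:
 h(y) = C1*cos(y)^(sqrt(3))


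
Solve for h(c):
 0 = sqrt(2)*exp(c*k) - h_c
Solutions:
 h(c) = C1 + sqrt(2)*exp(c*k)/k


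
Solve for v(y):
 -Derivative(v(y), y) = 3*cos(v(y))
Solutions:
 v(y) = pi - asin((C1 + exp(6*y))/(C1 - exp(6*y)))
 v(y) = asin((C1 + exp(6*y))/(C1 - exp(6*y)))


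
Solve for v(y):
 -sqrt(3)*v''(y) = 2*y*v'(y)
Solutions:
 v(y) = C1 + C2*erf(3^(3/4)*y/3)


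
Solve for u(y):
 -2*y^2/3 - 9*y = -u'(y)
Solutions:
 u(y) = C1 + 2*y^3/9 + 9*y^2/2


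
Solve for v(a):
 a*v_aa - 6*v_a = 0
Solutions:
 v(a) = C1 + C2*a^7


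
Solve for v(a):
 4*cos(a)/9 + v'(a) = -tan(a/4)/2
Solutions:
 v(a) = C1 + 2*log(cos(a/4)) - 4*sin(a)/9


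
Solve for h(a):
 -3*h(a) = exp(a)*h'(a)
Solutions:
 h(a) = C1*exp(3*exp(-a))


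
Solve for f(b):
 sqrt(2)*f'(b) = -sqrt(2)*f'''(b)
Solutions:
 f(b) = C1 + C2*sin(b) + C3*cos(b)


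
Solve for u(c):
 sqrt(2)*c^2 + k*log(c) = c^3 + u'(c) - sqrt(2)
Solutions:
 u(c) = C1 - c^4/4 + sqrt(2)*c^3/3 + c*k*log(c) - c*k + sqrt(2)*c


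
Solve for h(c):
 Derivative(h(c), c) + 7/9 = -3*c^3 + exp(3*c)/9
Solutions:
 h(c) = C1 - 3*c^4/4 - 7*c/9 + exp(3*c)/27


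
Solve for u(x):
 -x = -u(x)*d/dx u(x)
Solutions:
 u(x) = -sqrt(C1 + x^2)
 u(x) = sqrt(C1 + x^2)


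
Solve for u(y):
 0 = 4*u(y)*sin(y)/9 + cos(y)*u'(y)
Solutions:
 u(y) = C1*cos(y)^(4/9)


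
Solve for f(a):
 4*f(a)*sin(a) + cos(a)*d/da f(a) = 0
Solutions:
 f(a) = C1*cos(a)^4


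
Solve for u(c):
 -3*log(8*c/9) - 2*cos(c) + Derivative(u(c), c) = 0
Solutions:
 u(c) = C1 + 3*c*log(c) - 6*c*log(3) - 3*c + 9*c*log(2) + 2*sin(c)


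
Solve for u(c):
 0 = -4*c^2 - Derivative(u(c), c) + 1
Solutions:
 u(c) = C1 - 4*c^3/3 + c


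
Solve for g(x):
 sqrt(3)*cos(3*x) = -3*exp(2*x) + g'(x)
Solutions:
 g(x) = C1 + 3*exp(2*x)/2 + sqrt(3)*sin(3*x)/3


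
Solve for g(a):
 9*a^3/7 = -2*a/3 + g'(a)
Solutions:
 g(a) = C1 + 9*a^4/28 + a^2/3


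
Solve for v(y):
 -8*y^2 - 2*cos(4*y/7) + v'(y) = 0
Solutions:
 v(y) = C1 + 8*y^3/3 + 7*sin(4*y/7)/2


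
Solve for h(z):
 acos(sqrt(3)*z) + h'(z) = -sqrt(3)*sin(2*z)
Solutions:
 h(z) = C1 - z*acos(sqrt(3)*z) + sqrt(3)*sqrt(1 - 3*z^2)/3 + sqrt(3)*cos(2*z)/2


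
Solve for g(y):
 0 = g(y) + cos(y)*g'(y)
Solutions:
 g(y) = C1*sqrt(sin(y) - 1)/sqrt(sin(y) + 1)


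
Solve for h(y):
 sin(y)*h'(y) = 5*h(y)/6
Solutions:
 h(y) = C1*(cos(y) - 1)^(5/12)/(cos(y) + 1)^(5/12)


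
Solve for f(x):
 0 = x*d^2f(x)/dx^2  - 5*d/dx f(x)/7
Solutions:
 f(x) = C1 + C2*x^(12/7)


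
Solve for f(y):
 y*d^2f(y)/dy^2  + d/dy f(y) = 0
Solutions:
 f(y) = C1 + C2*log(y)


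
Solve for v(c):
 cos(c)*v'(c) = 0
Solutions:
 v(c) = C1


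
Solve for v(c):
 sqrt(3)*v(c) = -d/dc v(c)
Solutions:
 v(c) = C1*exp(-sqrt(3)*c)


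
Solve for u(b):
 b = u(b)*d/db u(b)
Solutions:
 u(b) = -sqrt(C1 + b^2)
 u(b) = sqrt(C1 + b^2)


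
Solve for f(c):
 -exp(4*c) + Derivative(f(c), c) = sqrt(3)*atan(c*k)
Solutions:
 f(c) = C1 + sqrt(3)*Piecewise((c*atan(c*k) - log(c^2*k^2 + 1)/(2*k), Ne(k, 0)), (0, True)) + exp(4*c)/4


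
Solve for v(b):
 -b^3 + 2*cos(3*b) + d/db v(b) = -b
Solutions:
 v(b) = C1 + b^4/4 - b^2/2 - 2*sin(3*b)/3


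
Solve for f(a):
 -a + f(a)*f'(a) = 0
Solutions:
 f(a) = -sqrt(C1 + a^2)
 f(a) = sqrt(C1 + a^2)


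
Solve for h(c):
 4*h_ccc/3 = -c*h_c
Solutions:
 h(c) = C1 + Integral(C2*airyai(-6^(1/3)*c/2) + C3*airybi(-6^(1/3)*c/2), c)


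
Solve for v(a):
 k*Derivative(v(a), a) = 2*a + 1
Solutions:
 v(a) = C1 + a^2/k + a/k


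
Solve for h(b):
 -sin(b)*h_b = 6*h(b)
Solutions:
 h(b) = C1*(cos(b)^3 + 3*cos(b)^2 + 3*cos(b) + 1)/(cos(b)^3 - 3*cos(b)^2 + 3*cos(b) - 1)


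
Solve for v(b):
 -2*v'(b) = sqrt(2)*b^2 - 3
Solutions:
 v(b) = C1 - sqrt(2)*b^3/6 + 3*b/2


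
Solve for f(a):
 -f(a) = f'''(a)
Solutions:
 f(a) = C3*exp(-a) + (C1*sin(sqrt(3)*a/2) + C2*cos(sqrt(3)*a/2))*exp(a/2)


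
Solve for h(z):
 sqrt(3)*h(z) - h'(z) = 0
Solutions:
 h(z) = C1*exp(sqrt(3)*z)


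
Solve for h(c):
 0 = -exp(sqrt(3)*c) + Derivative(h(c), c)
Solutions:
 h(c) = C1 + sqrt(3)*exp(sqrt(3)*c)/3


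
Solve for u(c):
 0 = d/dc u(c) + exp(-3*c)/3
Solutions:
 u(c) = C1 + exp(-3*c)/9


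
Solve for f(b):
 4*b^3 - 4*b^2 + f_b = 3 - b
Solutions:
 f(b) = C1 - b^4 + 4*b^3/3 - b^2/2 + 3*b


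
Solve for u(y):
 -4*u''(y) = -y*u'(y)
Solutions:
 u(y) = C1 + C2*erfi(sqrt(2)*y/4)


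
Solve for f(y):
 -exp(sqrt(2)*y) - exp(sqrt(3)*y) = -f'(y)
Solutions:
 f(y) = C1 + sqrt(2)*exp(sqrt(2)*y)/2 + sqrt(3)*exp(sqrt(3)*y)/3


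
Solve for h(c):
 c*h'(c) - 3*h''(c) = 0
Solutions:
 h(c) = C1 + C2*erfi(sqrt(6)*c/6)


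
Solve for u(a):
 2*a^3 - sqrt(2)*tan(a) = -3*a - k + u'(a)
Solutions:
 u(a) = C1 + a^4/2 + 3*a^2/2 + a*k + sqrt(2)*log(cos(a))


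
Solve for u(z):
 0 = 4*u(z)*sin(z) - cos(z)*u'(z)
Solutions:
 u(z) = C1/cos(z)^4


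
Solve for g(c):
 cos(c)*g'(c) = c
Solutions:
 g(c) = C1 + Integral(c/cos(c), c)


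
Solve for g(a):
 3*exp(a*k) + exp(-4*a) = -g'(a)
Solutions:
 g(a) = C1 + exp(-4*a)/4 - 3*exp(a*k)/k


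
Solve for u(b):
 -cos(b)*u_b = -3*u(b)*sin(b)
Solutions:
 u(b) = C1/cos(b)^3


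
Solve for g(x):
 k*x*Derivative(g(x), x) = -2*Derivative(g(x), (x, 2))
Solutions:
 g(x) = Piecewise((-sqrt(pi)*C1*erf(sqrt(k)*x/2)/sqrt(k) - C2, (k > 0) | (k < 0)), (-C1*x - C2, True))


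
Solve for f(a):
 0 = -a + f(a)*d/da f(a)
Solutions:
 f(a) = -sqrt(C1 + a^2)
 f(a) = sqrt(C1 + a^2)


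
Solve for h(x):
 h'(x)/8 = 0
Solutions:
 h(x) = C1


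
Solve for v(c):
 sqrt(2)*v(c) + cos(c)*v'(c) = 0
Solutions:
 v(c) = C1*(sin(c) - 1)^(sqrt(2)/2)/(sin(c) + 1)^(sqrt(2)/2)


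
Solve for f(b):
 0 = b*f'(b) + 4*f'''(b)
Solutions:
 f(b) = C1 + Integral(C2*airyai(-2^(1/3)*b/2) + C3*airybi(-2^(1/3)*b/2), b)


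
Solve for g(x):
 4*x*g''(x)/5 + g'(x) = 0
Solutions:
 g(x) = C1 + C2/x^(1/4)


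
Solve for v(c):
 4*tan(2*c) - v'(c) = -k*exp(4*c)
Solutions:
 v(c) = C1 + k*exp(4*c)/4 - 2*log(cos(2*c))


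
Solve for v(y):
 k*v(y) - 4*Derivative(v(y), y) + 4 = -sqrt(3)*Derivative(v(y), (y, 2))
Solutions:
 v(y) = C1*exp(sqrt(3)*y*(2 - sqrt(-sqrt(3)*k + 4))/3) + C2*exp(sqrt(3)*y*(sqrt(-sqrt(3)*k + 4) + 2)/3) - 4/k


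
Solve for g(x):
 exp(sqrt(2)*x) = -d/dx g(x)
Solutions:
 g(x) = C1 - sqrt(2)*exp(sqrt(2)*x)/2


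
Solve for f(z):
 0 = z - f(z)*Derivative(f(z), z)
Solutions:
 f(z) = -sqrt(C1 + z^2)
 f(z) = sqrt(C1 + z^2)


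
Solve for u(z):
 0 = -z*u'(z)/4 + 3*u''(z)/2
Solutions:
 u(z) = C1 + C2*erfi(sqrt(3)*z/6)


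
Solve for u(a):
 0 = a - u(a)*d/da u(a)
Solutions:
 u(a) = -sqrt(C1 + a^2)
 u(a) = sqrt(C1 + a^2)


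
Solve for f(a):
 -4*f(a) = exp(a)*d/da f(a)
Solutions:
 f(a) = C1*exp(4*exp(-a))


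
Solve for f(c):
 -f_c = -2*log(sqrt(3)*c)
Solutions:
 f(c) = C1 + 2*c*log(c) - 2*c + c*log(3)


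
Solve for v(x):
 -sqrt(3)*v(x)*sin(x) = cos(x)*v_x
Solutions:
 v(x) = C1*cos(x)^(sqrt(3))


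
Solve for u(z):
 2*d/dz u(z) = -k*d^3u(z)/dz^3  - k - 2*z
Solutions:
 u(z) = C1 + C2*exp(-sqrt(2)*z*sqrt(-1/k)) + C3*exp(sqrt(2)*z*sqrt(-1/k)) - k*z/2 - z^2/2


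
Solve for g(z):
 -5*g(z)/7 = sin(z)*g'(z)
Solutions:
 g(z) = C1*(cos(z) + 1)^(5/14)/(cos(z) - 1)^(5/14)


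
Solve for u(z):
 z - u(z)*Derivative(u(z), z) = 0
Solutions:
 u(z) = -sqrt(C1 + z^2)
 u(z) = sqrt(C1 + z^2)


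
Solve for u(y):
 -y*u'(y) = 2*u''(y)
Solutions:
 u(y) = C1 + C2*erf(y/2)


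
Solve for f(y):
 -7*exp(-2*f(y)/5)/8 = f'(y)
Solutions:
 f(y) = 5*log(-sqrt(C1 - 7*y)) - 5*log(10) + 5*log(5)/2
 f(y) = 5*log(C1 - 7*y)/2 - 5*log(10) + 5*log(5)/2


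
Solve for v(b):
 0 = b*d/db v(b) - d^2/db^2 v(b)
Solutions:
 v(b) = C1 + C2*erfi(sqrt(2)*b/2)


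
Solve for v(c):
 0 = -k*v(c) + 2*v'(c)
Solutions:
 v(c) = C1*exp(c*k/2)


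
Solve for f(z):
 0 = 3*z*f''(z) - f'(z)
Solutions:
 f(z) = C1 + C2*z^(4/3)


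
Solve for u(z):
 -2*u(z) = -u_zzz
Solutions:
 u(z) = C3*exp(2^(1/3)*z) + (C1*sin(2^(1/3)*sqrt(3)*z/2) + C2*cos(2^(1/3)*sqrt(3)*z/2))*exp(-2^(1/3)*z/2)


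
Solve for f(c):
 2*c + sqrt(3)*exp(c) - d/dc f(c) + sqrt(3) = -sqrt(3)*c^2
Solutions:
 f(c) = C1 + sqrt(3)*c^3/3 + c^2 + sqrt(3)*c + sqrt(3)*exp(c)


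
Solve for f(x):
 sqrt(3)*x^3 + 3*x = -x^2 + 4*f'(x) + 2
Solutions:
 f(x) = C1 + sqrt(3)*x^4/16 + x^3/12 + 3*x^2/8 - x/2


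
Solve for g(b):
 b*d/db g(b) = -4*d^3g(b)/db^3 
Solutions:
 g(b) = C1 + Integral(C2*airyai(-2^(1/3)*b/2) + C3*airybi(-2^(1/3)*b/2), b)


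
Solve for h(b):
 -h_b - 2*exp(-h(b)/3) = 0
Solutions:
 h(b) = 3*log(C1 - 2*b/3)


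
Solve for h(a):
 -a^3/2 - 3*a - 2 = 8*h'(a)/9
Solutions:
 h(a) = C1 - 9*a^4/64 - 27*a^2/16 - 9*a/4


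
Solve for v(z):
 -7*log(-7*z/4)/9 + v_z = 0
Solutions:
 v(z) = C1 + 7*z*log(-z)/9 + 7*z*(-2*log(2) - 1 + log(7))/9


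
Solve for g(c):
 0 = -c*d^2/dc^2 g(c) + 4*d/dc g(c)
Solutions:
 g(c) = C1 + C2*c^5


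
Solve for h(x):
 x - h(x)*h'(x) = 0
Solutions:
 h(x) = -sqrt(C1 + x^2)
 h(x) = sqrt(C1 + x^2)


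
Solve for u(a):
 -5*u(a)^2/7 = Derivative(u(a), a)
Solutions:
 u(a) = 7/(C1 + 5*a)


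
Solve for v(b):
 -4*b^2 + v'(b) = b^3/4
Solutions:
 v(b) = C1 + b^4/16 + 4*b^3/3


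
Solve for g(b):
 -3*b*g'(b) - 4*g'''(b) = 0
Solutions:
 g(b) = C1 + Integral(C2*airyai(-6^(1/3)*b/2) + C3*airybi(-6^(1/3)*b/2), b)


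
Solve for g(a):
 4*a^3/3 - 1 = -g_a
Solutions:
 g(a) = C1 - a^4/3 + a


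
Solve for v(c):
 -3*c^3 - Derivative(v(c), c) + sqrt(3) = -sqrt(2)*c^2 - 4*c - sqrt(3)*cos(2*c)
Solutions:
 v(c) = C1 - 3*c^4/4 + sqrt(2)*c^3/3 + 2*c^2 + sqrt(3)*(c + sin(c)*cos(c))


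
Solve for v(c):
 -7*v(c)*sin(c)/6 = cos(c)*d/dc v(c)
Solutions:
 v(c) = C1*cos(c)^(7/6)


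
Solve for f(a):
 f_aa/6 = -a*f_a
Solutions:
 f(a) = C1 + C2*erf(sqrt(3)*a)


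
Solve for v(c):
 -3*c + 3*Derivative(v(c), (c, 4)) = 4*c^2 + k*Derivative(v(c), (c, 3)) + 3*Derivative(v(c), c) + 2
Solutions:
 v(c) = C1 + C2*exp(c*(-2*2^(1/3)*k^2/(-2*k^3 + sqrt(-4*k^6 + (2*k^3 + 729)^2) - 729)^(1/3) + 2*k - 2^(2/3)*(-2*k^3 + sqrt(-4*k^6 + (2*k^3 + 729)^2) - 729)^(1/3))/18) + C3*exp(c*(-8*2^(1/3)*k^2/((-1 + sqrt(3)*I)*(-2*k^3 + sqrt(-4*k^6 + (2*k^3 + 729)^2) - 729)^(1/3)) + 4*k + 2^(2/3)*(-2*k^3 + sqrt(-4*k^6 + (2*k^3 + 729)^2) - 729)^(1/3) - 2^(2/3)*sqrt(3)*I*(-2*k^3 + sqrt(-4*k^6 + (2*k^3 + 729)^2) - 729)^(1/3))/36) + C4*exp(c*(8*2^(1/3)*k^2/((1 + sqrt(3)*I)*(-2*k^3 + sqrt(-4*k^6 + (2*k^3 + 729)^2) - 729)^(1/3)) + 4*k + 2^(2/3)*(-2*k^3 + sqrt(-4*k^6 + (2*k^3 + 729)^2) - 729)^(1/3) + 2^(2/3)*sqrt(3)*I*(-2*k^3 + sqrt(-4*k^6 + (2*k^3 + 729)^2) - 729)^(1/3))/36) - 4*c^3/9 - c^2/2 + 8*c*k/9 - 2*c/3


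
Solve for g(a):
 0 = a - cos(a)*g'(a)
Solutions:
 g(a) = C1 + Integral(a/cos(a), a)


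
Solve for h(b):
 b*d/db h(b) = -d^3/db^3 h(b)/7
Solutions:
 h(b) = C1 + Integral(C2*airyai(-7^(1/3)*b) + C3*airybi(-7^(1/3)*b), b)


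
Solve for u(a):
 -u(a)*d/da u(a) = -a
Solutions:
 u(a) = -sqrt(C1 + a^2)
 u(a) = sqrt(C1 + a^2)


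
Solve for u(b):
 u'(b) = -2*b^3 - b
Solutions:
 u(b) = C1 - b^4/2 - b^2/2


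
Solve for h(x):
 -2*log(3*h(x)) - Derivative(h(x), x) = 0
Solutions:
 Integral(1/(log(_y) + log(3)), (_y, h(x)))/2 = C1 - x


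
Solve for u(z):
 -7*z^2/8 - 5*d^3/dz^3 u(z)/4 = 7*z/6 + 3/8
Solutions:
 u(z) = C1 + C2*z + C3*z^2 - 7*z^5/600 - 7*z^4/180 - z^3/20


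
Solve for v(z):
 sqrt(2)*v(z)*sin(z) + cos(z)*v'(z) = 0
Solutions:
 v(z) = C1*cos(z)^(sqrt(2))


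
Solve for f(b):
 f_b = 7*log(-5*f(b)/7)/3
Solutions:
 -3*Integral(1/(log(-_y) - log(7) + log(5)), (_y, f(b)))/7 = C1 - b


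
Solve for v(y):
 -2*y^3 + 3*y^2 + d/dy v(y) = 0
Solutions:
 v(y) = C1 + y^4/2 - y^3


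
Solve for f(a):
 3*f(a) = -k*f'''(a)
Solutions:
 f(a) = C1*exp(3^(1/3)*a*(-1/k)^(1/3)) + C2*exp(a*(-1/k)^(1/3)*(-3^(1/3) + 3^(5/6)*I)/2) + C3*exp(-a*(-1/k)^(1/3)*(3^(1/3) + 3^(5/6)*I)/2)


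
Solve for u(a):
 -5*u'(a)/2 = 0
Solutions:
 u(a) = C1
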